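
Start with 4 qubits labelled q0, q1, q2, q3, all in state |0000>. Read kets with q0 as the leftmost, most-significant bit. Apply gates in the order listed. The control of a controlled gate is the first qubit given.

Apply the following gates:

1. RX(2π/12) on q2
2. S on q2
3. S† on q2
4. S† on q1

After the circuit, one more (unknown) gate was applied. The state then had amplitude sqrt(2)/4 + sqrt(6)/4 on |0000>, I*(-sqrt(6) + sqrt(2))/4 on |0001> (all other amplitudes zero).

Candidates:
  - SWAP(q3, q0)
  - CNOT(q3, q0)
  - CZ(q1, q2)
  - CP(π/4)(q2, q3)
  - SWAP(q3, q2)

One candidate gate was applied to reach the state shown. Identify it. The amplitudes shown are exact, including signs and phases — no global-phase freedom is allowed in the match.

It was SWAP(q3, q2) that produced the state shown. Key observation: steps 2-3 multiply out to the identity, so the circuit reduces to the remaining gates.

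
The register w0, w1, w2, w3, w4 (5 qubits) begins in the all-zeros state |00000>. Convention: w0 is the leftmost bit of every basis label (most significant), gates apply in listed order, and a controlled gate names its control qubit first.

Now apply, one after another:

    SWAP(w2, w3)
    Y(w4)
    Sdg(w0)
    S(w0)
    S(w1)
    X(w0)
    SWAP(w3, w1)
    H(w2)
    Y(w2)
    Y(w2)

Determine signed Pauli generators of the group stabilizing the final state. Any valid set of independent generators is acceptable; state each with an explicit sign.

One valid set of independent stabilizer generators is +IIXII, -ZIIII, +IZIII, +IIIZI, -IIIIZ (any independent generating set of the same group is equally correct).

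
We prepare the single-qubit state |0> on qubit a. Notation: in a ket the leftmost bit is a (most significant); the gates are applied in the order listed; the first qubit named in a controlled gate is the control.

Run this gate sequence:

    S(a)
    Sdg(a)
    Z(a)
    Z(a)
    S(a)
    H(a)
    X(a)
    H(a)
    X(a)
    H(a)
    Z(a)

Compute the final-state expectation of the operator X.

The expectation value of X is 1. Key observation: steps 2-5 multiply out to the identity, so the circuit reduces to the remaining gates.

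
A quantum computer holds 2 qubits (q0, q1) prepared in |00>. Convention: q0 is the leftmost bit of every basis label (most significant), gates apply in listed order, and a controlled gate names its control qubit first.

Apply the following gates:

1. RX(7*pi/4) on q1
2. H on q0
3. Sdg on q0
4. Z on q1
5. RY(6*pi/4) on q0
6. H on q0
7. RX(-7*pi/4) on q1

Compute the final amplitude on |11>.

|11> carries amplitude I/2 in the final state.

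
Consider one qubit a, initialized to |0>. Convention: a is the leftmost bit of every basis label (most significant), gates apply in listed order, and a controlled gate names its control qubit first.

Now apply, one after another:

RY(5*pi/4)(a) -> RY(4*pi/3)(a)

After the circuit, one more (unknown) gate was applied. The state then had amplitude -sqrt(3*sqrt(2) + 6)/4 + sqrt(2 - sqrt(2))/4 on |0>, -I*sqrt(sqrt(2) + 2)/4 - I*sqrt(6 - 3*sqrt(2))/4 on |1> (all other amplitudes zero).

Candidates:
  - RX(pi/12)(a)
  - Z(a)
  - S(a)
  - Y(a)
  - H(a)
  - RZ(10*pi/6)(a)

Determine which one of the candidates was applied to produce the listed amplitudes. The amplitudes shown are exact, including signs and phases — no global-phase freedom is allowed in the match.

The applied gate was S(a).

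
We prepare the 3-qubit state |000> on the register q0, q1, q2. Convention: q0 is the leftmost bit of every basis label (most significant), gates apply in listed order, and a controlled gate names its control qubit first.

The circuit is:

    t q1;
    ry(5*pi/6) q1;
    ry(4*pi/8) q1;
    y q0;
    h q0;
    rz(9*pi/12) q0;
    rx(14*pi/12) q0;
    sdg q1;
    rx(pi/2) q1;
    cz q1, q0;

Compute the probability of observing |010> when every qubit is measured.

The probability of measuring |010> is -sqrt(3)/8 - sqrt(6)/32 + sqrt(2)/16 + 1/4.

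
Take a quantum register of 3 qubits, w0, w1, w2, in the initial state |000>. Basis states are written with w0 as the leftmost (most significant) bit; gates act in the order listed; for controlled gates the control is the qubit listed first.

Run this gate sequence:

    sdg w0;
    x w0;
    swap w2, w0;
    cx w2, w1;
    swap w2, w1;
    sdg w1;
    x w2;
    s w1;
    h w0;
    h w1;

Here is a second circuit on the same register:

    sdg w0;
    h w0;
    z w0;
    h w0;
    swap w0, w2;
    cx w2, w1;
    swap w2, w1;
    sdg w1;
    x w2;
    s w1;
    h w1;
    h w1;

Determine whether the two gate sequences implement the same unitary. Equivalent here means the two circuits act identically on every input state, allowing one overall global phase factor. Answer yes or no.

No: there is an input state on which the two circuits produce genuinely different outputs (not merely differing by a phase).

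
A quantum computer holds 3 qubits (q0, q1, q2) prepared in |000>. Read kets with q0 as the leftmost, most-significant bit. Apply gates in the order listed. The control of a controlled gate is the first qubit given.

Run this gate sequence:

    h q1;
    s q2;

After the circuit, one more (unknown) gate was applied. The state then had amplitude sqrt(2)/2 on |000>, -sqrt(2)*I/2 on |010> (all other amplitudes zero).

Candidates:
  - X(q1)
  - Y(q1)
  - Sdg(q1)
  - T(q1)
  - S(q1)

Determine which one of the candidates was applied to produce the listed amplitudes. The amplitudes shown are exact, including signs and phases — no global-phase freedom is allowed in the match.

It was Sdg(q1) that produced the state shown.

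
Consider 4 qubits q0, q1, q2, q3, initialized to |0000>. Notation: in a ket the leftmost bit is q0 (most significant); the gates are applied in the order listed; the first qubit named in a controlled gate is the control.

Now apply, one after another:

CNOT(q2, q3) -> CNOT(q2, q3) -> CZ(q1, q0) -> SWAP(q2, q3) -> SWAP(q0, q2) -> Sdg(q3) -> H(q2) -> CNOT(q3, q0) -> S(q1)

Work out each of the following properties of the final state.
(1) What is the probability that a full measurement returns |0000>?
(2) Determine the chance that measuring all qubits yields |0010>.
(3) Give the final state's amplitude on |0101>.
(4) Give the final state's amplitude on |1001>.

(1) Outcome |0000> occurs with probability 1/2. Key observation: steps 1-2 multiply out to the identity, so the circuit reduces to the remaining gates.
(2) A full measurement returns |0010> with probability 1/2.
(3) The final state's coefficient on |0101> equals 0.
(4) The amplitude on |1001> is 0.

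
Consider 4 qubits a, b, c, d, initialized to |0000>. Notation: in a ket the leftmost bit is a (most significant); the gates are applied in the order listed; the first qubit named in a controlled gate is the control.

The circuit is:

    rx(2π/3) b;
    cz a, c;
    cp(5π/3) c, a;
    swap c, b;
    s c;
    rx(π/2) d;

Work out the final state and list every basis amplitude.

After the circuit, the state carries amplitude sqrt(2)/4 on |0000>, -sqrt(2)*I/4 on |0001>, sqrt(6)/4 on |0010>, -sqrt(6)*I/4 on |0011>, and 0 on every other basis state.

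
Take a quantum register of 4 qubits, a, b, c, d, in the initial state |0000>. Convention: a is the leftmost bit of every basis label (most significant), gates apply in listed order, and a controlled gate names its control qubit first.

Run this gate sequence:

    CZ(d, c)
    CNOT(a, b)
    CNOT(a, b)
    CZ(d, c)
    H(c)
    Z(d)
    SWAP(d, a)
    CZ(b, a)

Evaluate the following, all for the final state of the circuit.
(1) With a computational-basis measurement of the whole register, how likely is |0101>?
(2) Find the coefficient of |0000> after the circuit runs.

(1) The probability of measuring |0101> is 0. Key observation: the block from step 1 through step 4 cancels to the identity and can be dropped.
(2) The final state's coefficient on |0000> equals sqrt(2)/2.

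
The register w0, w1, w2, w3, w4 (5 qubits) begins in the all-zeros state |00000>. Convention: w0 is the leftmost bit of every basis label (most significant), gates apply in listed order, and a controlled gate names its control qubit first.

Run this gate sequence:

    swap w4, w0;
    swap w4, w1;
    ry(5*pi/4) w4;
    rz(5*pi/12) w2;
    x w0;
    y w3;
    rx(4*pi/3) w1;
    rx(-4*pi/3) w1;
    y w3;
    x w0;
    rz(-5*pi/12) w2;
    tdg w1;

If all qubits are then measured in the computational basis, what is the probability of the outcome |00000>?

Outcome |00000> occurs with probability 1/2 - sqrt(2)/4. Key observation: steps 4-11 multiply out to the identity, so the circuit reduces to the remaining gates.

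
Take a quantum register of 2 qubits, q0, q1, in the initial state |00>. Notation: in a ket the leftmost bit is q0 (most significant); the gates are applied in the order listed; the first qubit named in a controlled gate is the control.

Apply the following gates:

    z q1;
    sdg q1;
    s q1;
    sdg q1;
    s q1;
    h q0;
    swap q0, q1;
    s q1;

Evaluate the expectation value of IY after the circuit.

In the final state, IY has expectation 1.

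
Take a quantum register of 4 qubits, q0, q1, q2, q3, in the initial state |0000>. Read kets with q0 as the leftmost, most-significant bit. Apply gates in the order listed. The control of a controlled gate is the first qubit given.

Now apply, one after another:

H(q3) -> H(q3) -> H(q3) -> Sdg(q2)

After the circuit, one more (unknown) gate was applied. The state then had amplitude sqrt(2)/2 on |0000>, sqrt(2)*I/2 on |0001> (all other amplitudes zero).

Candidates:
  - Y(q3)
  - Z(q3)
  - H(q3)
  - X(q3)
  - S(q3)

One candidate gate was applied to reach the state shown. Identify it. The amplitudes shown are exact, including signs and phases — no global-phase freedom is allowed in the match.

The unique candidate consistent with the amplitudes is S(q3).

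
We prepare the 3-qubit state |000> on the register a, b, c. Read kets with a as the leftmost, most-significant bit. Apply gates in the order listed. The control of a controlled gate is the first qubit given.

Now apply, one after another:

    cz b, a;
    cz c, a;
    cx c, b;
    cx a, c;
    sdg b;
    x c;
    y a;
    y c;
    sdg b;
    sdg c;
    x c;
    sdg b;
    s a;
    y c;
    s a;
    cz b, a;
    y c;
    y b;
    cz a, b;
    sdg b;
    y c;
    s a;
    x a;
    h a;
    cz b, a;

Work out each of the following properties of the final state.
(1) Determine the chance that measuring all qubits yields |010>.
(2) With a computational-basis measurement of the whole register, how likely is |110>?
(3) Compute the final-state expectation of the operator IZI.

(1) A full measurement returns |010> with probability 1/2.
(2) Outcome |110> occurs with probability 1/2.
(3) The observable IZI averages to -1.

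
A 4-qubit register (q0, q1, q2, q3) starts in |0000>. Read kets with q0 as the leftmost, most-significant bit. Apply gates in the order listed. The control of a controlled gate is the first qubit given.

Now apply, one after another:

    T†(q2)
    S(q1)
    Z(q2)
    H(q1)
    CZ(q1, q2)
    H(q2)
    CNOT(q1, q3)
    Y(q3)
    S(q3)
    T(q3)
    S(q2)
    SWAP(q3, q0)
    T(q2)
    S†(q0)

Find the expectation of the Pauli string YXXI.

The observable YXXI averages to 1/2.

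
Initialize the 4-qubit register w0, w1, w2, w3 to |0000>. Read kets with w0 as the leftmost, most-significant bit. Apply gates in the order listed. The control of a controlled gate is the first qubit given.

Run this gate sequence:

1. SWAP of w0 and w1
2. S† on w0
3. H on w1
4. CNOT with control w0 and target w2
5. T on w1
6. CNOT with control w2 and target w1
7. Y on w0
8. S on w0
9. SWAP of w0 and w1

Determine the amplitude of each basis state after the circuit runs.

The resulting statevector has amplitude -sqrt(2)/2 on |0100>, -sqrt(2)*exp(I*pi/4)/2 on |1100>, and 0 on every other basis state.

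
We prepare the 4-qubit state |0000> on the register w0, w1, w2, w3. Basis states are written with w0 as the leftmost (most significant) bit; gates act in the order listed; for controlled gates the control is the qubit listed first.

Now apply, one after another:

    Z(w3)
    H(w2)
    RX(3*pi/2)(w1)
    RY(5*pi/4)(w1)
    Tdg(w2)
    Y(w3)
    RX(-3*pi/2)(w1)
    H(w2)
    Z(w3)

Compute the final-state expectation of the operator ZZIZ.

In the final state, ZZIZ has expectation -1.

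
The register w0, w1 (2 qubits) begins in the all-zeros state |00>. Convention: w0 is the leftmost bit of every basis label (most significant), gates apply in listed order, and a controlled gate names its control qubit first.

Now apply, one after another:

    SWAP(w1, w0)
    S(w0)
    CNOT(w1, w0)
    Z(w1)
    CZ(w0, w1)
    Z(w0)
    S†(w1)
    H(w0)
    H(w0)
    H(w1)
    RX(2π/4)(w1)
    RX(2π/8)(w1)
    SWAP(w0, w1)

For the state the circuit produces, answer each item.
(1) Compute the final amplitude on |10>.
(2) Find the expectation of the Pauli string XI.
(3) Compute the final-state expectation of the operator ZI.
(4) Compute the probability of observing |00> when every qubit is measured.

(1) The amplitude on |10> is -sqrt(2 - sqrt(2))/4 + sqrt(sqrt(2) + 2)/4 - I*sqrt(sqrt(2) + 2)/4 - I*sqrt(2 - sqrt(2))/4. Key observation: gates 8-9 undo each other exactly, leaving only the rest of the circuit to track.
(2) The expectation value of XI is 1.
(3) In the final state, ZI has expectation 0.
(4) A full measurement returns |00> with probability 1/2.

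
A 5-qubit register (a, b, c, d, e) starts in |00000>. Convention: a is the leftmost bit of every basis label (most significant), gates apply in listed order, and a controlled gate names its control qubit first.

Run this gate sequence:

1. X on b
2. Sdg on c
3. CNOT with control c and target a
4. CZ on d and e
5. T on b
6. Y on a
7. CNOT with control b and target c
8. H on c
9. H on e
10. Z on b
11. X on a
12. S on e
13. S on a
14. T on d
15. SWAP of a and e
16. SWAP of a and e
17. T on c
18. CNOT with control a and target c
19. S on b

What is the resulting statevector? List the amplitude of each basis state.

The resulting statevector has amplitude exp(I*pi/4)/2 on |01000>, exp(3*I*pi/4)/2 on |01001>, -I/2 on |01100>, 1/2 on |01101>, and 0 on every other basis state. Key observation: the block from step 15 through step 16 cancels to the identity and can be dropped.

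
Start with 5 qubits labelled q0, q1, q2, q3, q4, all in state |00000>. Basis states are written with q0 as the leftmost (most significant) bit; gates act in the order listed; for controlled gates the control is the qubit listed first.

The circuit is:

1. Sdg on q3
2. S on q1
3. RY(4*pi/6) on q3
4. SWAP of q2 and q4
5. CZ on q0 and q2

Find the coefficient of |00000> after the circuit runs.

|00000> carries amplitude 1/2 in the final state.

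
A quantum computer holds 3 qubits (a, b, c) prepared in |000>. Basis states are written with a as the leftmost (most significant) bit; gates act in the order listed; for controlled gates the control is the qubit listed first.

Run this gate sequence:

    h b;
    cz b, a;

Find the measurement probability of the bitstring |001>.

A full measurement returns |001> with probability 0.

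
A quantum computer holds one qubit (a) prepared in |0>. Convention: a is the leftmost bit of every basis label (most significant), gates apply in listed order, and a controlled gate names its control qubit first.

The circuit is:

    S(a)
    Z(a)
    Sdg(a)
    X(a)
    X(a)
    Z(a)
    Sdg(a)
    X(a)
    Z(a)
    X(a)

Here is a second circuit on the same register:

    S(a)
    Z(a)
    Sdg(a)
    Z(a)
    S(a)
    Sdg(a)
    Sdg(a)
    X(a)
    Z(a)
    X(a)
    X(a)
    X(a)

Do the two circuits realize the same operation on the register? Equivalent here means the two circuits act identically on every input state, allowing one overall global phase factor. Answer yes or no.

Yes — the two circuits implement the same unitary up to a global phase.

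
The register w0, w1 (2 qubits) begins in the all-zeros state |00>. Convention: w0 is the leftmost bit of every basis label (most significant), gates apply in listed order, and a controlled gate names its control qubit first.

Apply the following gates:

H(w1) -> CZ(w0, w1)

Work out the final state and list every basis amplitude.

After the circuit, the state carries amplitude sqrt(2)/2 on |00>, sqrt(2)/2 on |01>, 0 on |10>, 0 on |11>.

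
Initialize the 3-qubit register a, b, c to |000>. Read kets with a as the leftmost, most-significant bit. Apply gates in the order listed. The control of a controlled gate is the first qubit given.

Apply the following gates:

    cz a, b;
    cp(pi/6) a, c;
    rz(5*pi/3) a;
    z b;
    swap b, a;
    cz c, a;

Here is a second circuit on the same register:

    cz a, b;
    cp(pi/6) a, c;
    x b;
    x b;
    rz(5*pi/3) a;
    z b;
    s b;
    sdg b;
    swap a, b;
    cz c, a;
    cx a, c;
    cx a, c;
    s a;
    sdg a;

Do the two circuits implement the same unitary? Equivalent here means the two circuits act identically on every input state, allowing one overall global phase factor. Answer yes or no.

Yes: on every input state the two circuits agree up to one overall phase factor.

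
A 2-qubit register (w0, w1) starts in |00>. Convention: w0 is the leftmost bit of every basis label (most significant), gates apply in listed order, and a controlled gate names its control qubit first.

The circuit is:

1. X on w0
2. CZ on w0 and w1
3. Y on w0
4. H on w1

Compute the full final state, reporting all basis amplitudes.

The final amplitudes are -sqrt(2)*I/2 on |00>, -sqrt(2)*I/2 on |01>, 0 on |10>, 0 on |11>.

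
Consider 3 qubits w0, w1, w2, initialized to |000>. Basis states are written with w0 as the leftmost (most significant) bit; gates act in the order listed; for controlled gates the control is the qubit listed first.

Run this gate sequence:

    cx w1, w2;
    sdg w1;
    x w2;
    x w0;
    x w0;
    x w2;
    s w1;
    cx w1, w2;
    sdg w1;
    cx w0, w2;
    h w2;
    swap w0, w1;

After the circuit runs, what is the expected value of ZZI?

The expectation value of ZZI is 1. Key observation: gates 1-8 undo each other exactly, leaving only the rest of the circuit to track.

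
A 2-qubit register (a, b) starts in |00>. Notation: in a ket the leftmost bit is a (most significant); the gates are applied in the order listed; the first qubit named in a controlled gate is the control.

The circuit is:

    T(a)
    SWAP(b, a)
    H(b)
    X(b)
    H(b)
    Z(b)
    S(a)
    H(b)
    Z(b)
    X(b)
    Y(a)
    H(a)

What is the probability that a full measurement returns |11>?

The probability of measuring |11> is 1/4. Key observation: steps 3-6 multiply out to the identity, so the circuit reduces to the remaining gates.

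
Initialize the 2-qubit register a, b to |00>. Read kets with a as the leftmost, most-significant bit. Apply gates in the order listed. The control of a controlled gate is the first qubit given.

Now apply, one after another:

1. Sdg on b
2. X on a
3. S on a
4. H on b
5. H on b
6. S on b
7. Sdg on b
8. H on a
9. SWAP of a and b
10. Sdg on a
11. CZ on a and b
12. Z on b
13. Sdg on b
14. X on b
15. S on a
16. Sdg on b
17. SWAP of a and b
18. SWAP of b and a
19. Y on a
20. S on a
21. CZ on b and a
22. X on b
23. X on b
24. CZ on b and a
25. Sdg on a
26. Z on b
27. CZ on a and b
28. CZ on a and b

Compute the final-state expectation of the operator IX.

The observable IX averages to -1. Key observation: gates 20-25 undo each other exactly, leaving only the rest of the circuit to track.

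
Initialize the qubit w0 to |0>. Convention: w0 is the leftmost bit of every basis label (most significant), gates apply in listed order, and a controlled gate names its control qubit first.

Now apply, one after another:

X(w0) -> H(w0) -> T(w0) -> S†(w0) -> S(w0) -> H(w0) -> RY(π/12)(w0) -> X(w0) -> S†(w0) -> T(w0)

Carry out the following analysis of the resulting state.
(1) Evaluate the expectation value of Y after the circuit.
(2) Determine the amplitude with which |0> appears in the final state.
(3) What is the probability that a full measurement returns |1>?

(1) The expectation value of Y is -1/2 - sqrt(2)/8 + sqrt(6)/8.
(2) The amplitude on |0> is -sqrt(6 - 3*sqrt(2))/8 + sqrt(2 - sqrt(2))/8 + sqrt(sqrt(2) + 2)/8 + sqrt(3*sqrt(2) + 6)/8 - sqrt(sqrt(2) + 2)*exp(I*pi/4)/8 + sqrt(2 - sqrt(2))*exp(I*pi/4)/8 + sqrt(6 - 3*sqrt(2))*exp(I*pi/4)/8 + sqrt(3*sqrt(2) + 6)*exp(I*pi/4)/8.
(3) Outcome |1> occurs with probability 3/8 - sqrt(3)/8.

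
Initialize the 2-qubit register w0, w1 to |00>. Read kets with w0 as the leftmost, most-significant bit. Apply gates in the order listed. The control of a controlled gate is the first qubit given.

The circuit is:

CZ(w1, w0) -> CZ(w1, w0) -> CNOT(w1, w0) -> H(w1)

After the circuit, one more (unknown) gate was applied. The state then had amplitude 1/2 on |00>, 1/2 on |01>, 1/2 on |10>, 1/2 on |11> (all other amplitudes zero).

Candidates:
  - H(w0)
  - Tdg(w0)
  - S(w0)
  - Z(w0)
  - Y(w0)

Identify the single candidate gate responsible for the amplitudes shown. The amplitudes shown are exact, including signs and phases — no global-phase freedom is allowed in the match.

The applied gate was H(w0). Key observation: gates 1-2 undo each other exactly, leaving only the rest of the circuit to track.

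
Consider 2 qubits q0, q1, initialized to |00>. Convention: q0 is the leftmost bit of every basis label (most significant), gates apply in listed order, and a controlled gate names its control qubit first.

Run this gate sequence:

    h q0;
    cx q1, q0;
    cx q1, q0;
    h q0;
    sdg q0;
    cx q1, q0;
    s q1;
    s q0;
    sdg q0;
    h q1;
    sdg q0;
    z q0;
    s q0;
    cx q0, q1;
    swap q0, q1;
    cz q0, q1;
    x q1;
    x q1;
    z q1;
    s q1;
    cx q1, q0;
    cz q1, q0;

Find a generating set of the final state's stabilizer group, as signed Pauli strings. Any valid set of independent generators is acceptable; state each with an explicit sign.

The final state is stabilized by the group generated by +XI, +IZ; other independent generating sets are equally valid.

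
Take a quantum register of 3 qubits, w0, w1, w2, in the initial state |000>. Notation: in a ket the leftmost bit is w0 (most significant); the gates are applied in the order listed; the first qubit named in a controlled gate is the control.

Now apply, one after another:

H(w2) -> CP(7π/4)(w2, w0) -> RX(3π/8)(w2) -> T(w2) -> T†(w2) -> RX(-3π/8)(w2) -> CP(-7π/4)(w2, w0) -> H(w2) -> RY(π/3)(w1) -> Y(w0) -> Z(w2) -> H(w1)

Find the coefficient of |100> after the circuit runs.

The final state's coefficient on |100> equals I*(sqrt(2) + sqrt(6))/4. Key observation: the block from step 1 through step 8 cancels to the identity and can be dropped.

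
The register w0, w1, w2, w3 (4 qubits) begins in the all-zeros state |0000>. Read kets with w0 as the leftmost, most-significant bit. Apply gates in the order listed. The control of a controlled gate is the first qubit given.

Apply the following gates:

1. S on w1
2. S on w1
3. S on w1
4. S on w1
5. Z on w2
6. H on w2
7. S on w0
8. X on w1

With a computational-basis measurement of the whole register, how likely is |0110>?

A full measurement returns |0110> with probability 1/2. Key observation: the block from step 1 through step 4 cancels to the identity and can be dropped.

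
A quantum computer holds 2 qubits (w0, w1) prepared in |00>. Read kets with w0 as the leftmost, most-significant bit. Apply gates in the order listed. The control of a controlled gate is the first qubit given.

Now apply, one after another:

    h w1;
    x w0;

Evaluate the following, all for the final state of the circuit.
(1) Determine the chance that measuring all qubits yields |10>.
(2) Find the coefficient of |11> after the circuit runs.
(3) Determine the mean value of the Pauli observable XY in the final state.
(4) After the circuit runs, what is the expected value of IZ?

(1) A full measurement returns |10> with probability 1/2.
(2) The amplitude on |11> is sqrt(2)/2.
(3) In the final state, XY has expectation 0.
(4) The expectation value of IZ is 0.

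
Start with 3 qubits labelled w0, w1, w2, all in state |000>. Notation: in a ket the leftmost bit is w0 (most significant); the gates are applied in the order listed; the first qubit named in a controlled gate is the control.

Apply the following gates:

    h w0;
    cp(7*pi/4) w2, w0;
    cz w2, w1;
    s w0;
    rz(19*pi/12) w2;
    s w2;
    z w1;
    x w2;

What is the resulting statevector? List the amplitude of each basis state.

The final amplitudes are -sqrt(2)*exp(5*I*pi/24)/2 on |001>, -sqrt(2)*exp(17*I*pi/24)/2 on |101>, and 0 on every other basis state.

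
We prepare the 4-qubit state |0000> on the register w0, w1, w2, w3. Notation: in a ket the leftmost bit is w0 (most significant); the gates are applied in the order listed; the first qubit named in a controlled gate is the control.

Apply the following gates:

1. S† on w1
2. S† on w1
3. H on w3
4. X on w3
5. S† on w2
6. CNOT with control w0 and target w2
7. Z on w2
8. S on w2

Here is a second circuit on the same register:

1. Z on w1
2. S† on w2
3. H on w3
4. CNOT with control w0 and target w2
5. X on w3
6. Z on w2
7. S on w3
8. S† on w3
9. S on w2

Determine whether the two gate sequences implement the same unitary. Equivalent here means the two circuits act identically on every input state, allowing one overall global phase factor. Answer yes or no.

Yes: on every input state the two circuits agree up to one overall phase factor.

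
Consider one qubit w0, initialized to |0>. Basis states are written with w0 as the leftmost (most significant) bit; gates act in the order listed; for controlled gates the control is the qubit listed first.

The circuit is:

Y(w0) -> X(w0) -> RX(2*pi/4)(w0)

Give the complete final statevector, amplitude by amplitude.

After the circuit, the state carries amplitude sqrt(2)*I/2 on |0>, sqrt(2)/2 on |1>.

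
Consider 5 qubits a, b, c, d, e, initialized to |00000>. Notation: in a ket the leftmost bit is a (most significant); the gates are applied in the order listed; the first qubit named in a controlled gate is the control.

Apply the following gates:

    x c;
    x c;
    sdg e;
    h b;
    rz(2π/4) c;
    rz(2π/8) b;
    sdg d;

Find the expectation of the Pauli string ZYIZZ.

The expectation value of ZYIZZ is sqrt(2)/2.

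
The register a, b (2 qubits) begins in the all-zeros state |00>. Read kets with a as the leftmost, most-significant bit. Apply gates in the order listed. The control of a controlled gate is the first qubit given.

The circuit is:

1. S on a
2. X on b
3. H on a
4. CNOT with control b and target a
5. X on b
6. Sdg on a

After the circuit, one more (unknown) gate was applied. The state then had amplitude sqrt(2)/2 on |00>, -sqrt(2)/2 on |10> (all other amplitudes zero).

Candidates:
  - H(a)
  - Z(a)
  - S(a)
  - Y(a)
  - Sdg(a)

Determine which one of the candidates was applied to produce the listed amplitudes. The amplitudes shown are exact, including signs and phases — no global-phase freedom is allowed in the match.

The applied gate was Sdg(a).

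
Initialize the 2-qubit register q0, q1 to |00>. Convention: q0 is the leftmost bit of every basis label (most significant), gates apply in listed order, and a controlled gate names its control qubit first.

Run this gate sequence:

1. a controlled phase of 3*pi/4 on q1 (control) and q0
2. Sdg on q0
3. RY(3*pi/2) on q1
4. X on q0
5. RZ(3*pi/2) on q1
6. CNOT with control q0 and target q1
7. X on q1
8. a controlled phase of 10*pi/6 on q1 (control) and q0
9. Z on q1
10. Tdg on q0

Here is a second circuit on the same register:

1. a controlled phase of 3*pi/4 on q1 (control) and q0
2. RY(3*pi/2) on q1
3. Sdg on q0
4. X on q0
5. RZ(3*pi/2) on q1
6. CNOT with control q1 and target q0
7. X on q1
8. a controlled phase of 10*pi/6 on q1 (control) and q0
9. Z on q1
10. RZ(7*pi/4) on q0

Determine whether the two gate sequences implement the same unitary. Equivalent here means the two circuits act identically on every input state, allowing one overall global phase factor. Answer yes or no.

No: there is an input state on which the two circuits produce genuinely different outputs (not merely differing by a phase).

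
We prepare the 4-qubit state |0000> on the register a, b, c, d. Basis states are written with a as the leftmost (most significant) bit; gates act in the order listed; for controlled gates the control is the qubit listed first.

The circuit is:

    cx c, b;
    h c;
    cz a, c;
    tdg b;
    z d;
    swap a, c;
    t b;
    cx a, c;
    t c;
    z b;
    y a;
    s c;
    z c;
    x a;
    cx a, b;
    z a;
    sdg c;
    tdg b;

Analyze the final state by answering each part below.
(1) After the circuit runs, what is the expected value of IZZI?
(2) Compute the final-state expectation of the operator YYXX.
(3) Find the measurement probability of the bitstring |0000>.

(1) In the final state, IZZI has expectation 1.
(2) In the final state, YYXX has expectation 0.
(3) The probability of measuring |0000> is 1/2.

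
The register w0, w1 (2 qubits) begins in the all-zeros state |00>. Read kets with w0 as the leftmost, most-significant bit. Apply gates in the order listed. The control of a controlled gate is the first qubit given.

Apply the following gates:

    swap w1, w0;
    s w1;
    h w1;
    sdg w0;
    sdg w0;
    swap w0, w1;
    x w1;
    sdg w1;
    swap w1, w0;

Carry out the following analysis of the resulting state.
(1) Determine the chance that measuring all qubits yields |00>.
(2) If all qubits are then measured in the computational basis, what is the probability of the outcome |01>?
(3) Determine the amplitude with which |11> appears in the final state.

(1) A full measurement returns |00> with probability 0.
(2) The probability of measuring |01> is 0.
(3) The final state's coefficient on |11> equals -sqrt(2)*I/2.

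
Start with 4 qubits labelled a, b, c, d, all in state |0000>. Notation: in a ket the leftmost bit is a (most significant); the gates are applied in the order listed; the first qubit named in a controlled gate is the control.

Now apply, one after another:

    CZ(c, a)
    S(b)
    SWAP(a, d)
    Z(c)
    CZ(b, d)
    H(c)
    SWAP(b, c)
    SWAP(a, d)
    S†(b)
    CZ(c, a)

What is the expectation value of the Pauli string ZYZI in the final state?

The observable ZYZI averages to -1.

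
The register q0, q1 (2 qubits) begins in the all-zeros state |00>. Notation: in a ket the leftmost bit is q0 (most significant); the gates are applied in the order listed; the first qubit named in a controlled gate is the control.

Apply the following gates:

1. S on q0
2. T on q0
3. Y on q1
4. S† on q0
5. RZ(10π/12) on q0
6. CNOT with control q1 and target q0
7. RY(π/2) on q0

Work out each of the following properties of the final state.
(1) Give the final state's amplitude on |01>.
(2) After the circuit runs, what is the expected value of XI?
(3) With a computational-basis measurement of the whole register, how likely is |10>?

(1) The final state's coefficient on |01> equals -sqrt(2)*exp(I*pi/12)/2.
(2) In the final state, XI has expectation -1.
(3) The probability of measuring |10> is 0.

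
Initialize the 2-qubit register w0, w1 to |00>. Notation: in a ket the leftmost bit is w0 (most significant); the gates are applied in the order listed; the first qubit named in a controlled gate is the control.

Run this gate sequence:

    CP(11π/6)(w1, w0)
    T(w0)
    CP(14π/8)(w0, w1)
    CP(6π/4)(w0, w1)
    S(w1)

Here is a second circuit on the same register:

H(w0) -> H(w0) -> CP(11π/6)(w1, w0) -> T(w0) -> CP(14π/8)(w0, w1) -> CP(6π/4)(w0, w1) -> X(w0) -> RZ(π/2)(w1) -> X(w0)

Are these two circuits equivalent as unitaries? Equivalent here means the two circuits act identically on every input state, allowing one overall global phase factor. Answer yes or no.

Yes, they are equivalent — the unitaries differ by at most a global phase.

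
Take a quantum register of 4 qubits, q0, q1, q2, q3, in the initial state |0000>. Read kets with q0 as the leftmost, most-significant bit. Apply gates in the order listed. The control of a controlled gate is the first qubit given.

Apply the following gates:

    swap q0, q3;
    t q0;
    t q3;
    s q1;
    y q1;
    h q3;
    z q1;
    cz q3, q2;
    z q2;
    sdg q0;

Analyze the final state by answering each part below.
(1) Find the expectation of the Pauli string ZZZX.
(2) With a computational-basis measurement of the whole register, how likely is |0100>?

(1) The observable ZZZX averages to -1.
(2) A full measurement returns |0100> with probability 1/2.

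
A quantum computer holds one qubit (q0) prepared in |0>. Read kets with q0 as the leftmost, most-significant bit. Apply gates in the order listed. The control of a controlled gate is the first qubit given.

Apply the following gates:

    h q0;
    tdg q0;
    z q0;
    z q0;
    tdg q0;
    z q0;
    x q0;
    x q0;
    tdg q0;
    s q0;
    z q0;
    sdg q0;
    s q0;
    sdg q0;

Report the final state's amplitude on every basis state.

The final amplitudes are sqrt(2)/2 on |0>, -sqrt(2)*exp(I*pi/4)/2 on |1>.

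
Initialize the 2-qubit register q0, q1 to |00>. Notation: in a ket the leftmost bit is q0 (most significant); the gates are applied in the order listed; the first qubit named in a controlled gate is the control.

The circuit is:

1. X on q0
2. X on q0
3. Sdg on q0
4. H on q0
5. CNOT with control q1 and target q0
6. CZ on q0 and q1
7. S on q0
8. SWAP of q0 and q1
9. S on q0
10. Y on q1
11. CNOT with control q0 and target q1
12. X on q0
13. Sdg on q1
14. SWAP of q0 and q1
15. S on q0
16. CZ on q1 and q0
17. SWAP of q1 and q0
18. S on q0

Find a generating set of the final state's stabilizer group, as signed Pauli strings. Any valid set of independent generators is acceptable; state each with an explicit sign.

The final state is stabilized by the group generated by -IY, -ZI; other independent generating sets are equally valid.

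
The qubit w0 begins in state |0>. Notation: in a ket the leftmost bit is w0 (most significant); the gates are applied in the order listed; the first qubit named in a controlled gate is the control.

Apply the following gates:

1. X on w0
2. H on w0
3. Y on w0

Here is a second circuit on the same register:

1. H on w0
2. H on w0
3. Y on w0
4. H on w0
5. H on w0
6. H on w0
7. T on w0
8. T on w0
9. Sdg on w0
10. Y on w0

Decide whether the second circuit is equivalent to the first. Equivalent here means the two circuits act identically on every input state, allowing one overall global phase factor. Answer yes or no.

No: there is an input state on which the two circuits produce genuinely different outputs (not merely differing by a phase).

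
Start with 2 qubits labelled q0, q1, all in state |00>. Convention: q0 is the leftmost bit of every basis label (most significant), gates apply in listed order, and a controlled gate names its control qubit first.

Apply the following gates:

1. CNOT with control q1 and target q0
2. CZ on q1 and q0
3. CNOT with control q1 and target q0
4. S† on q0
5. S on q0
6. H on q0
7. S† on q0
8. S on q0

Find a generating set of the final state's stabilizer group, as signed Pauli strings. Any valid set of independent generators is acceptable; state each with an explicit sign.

The stabilizer group can be generated by +XI, +IZ, among other valid generating sets.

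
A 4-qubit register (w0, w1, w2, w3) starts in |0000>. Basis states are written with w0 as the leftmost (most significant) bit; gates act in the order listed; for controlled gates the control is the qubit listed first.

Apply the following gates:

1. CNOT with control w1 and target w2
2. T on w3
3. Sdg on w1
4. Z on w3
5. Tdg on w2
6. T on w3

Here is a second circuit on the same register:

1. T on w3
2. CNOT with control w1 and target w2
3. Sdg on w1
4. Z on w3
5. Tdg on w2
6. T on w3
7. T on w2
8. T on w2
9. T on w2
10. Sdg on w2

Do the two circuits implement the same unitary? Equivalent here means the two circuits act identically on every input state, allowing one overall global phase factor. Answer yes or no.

No: there is an input state on which the two circuits produce genuinely different outputs (not merely differing by a phase).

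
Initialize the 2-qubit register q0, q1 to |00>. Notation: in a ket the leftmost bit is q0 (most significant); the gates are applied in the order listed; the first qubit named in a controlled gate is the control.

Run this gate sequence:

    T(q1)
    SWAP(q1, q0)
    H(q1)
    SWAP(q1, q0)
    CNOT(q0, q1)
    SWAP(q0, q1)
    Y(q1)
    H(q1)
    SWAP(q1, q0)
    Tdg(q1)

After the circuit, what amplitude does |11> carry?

The final state's coefficient on |11> equals -exp(I*pi/4)/2.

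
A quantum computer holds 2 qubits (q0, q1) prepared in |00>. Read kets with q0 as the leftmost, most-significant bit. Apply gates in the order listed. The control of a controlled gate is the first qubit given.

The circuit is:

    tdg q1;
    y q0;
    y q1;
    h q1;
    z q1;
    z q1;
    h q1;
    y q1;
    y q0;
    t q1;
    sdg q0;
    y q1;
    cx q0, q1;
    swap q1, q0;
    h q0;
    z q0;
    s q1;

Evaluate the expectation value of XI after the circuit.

In the final state, XI has expectation 1.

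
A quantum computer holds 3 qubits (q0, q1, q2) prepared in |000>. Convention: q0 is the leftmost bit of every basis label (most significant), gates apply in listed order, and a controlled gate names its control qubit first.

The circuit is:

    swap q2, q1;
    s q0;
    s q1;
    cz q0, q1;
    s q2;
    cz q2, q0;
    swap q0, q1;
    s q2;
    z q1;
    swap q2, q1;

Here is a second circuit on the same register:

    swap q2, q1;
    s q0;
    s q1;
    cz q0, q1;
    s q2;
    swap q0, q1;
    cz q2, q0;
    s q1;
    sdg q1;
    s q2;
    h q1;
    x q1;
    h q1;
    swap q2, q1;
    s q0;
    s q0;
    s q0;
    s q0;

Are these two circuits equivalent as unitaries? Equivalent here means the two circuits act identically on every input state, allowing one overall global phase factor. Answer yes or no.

No, they are not equivalent — no single phase factor reconciles the two unitaries.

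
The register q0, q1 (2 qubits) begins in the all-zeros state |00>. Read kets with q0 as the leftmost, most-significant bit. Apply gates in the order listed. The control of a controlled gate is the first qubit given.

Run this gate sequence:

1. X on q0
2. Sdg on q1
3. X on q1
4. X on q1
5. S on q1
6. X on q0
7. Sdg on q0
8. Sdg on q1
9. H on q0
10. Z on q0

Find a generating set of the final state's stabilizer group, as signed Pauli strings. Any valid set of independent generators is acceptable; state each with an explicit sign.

The final state is stabilized by the group generated by -XI, +IZ; other independent generating sets are equally valid. Key observation: the block from step 1 through step 6 cancels to the identity and can be dropped.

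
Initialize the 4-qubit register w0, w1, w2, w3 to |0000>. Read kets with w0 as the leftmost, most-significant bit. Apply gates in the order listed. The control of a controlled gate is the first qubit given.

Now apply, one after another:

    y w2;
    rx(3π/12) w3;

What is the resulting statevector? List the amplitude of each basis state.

After the circuit, the state carries amplitude I*sqrt(sqrt(2) + 2)/2 on |0010>, sqrt(2 - sqrt(2))/2 on |0011>, and 0 on every other basis state.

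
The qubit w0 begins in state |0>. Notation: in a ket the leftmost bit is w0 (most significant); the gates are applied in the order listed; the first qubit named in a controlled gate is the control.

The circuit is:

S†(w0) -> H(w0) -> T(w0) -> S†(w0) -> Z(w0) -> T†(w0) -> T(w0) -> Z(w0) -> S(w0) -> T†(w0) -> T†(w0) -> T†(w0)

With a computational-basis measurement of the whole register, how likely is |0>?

The probability of measuring |0> is 1/2. Key observation: steps 3-10 multiply out to the identity, so the circuit reduces to the remaining gates.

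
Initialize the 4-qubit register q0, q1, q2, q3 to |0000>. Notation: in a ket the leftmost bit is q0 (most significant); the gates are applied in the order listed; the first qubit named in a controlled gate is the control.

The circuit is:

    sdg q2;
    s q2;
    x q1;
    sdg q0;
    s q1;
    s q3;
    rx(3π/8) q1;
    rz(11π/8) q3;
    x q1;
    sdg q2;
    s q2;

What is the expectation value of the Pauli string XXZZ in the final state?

In the final state, XXZZ has expectation 0.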